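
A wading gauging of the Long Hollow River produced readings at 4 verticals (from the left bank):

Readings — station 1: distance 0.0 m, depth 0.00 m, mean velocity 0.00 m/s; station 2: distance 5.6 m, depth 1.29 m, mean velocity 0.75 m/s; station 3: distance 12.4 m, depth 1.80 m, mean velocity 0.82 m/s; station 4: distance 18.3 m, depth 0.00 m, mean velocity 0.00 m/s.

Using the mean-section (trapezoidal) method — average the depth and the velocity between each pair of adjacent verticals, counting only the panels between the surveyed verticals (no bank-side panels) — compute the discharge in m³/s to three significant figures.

11.8 m³/s

Panel 1-2: Δb = 5.6 m, d̄ = (0.00+1.29)/2 = 0.645, v̄ = (0.00+0.75)/2 = 0.375 → q = 5.6×0.645×0.375 = 1.355 m³/s
Panel 2-3: Δb = 6.8 m, d̄ = (1.29+1.80)/2 = 1.545, v̄ = (0.75+0.82)/2 = 0.785 → q = 6.8×1.545×0.785 = 8.247 m³/s
Panel 3-4: Δb = 5.9 m, d̄ = (1.80+0.00)/2 = 0.9, v̄ = (0.82+0.00)/2 = 0.41 → q = 5.9×0.9×0.41 = 2.177 m³/s
Q = Σ q = 11.78 m³/s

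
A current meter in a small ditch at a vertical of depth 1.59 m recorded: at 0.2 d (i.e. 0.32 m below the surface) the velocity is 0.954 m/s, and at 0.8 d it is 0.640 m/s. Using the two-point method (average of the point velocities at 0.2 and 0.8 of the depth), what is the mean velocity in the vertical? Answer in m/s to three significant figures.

0.797 m/s

v̄ = (0.954 + 0.640) / 2 = 0.7970 m/s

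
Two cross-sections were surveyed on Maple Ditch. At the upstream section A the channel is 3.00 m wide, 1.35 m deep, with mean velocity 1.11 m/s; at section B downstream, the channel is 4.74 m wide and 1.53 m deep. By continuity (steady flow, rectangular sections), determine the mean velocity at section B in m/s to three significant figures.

Q = A₁V₁ = (3.00×1.35) × 1.11 = 4.496 m³/s
A₂ = 4.74 × 1.53 = 7.252 m²
V₂ = Q/A₂ = 4.496/7.252 = 0.6199 m/s

0.620 m/s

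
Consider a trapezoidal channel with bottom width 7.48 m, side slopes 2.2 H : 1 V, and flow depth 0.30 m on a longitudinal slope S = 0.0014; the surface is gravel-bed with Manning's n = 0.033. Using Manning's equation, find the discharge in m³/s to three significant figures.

1.17 m³/s

A = (b + z·y)·y = (7.48 + 2.2×0.30)×0.30 = 2.442 m²
P = b + 2y√(1+z²) = 7.48 + 2×0.30×√(1+2.2²) = 8.930 m
R = A/P = 2.442/8.930 = 0.2735 m
Q = (1/n)·A·R^(2/3)·S^(1/2) = (1/0.033) × 2.442 × 0.2735^(2/3) × 0.0014^(1/2) = 1.167 m³/s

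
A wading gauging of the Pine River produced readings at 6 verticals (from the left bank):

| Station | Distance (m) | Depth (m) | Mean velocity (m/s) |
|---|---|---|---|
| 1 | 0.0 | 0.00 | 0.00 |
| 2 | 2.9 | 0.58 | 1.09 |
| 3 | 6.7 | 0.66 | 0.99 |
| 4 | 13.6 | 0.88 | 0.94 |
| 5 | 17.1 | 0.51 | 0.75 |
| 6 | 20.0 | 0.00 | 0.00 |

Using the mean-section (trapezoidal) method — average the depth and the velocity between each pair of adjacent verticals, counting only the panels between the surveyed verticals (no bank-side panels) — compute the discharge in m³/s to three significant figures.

Panel 1-2: Δb = 2.9 m, d̄ = (0.00+0.58)/2 = 0.29, v̄ = (0.00+1.09)/2 = 0.545 → q = 2.9×0.29×0.545 = 0.4583 m³/s
Panel 2-3: Δb = 3.8 m, d̄ = (0.58+0.66)/2 = 0.62, v̄ = (1.09+0.99)/2 = 1.04 → q = 3.8×0.62×1.04 = 2.450 m³/s
Panel 3-4: Δb = 6.9 m, d̄ = (0.66+0.88)/2 = 0.77, v̄ = (0.99+0.94)/2 = 0.965 → q = 6.9×0.77×0.965 = 5.127 m³/s
Panel 4-5: Δb = 3.5 m, d̄ = (0.88+0.51)/2 = 0.695, v̄ = (0.94+0.75)/2 = 0.845 → q = 3.5×0.695×0.845 = 2.055 m³/s
Panel 5-6: Δb = 2.9 m, d̄ = (0.51+0.00)/2 = 0.255, v̄ = (0.75+0.00)/2 = 0.375 → q = 2.9×0.255×0.375 = 0.2773 m³/s
Q = Σ q = 10.37 m³/s

10.4 m³/s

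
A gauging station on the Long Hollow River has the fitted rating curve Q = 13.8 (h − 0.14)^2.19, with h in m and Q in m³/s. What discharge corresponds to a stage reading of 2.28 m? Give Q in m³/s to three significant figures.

Q = 13.8 × (2.28 − 0.14)^2.19 = 13.8 × 2.14^2.19 = 73.03 m³/s

73.0 m³/s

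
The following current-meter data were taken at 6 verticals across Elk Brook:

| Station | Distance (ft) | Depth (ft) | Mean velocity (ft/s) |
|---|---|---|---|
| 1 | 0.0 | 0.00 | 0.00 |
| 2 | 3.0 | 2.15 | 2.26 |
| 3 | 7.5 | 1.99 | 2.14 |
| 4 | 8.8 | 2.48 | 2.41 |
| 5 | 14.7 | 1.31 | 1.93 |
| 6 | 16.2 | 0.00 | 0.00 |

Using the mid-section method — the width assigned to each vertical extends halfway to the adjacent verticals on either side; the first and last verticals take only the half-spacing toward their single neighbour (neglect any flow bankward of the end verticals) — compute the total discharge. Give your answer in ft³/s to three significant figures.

61.4 ft³/s

w_2 = (7.5 − 0.0)/2 = 3.75 ft; q_2 = 2.26 × 2.15 × 3.75 = 18.22 ft³/s
w_3 = (8.8 − 3.0)/2 = 2.9 ft; q_3 = 2.14 × 1.99 × 2.9 = 12.35 ft³/s
w_4 = (14.7 − 7.5)/2 = 3.6 ft; q_4 = 2.41 × 2.48 × 3.6 = 21.52 ft³/s
w_5 = (16.2 − 8.8)/2 = 3.7 ft; q_5 = 1.93 × 1.31 × 3.7 = 9.355 ft³/s
Stations 1, 6 contribute zero (depth or velocity is 0).
Q = Σ qᵢ = 61.44 ft³/s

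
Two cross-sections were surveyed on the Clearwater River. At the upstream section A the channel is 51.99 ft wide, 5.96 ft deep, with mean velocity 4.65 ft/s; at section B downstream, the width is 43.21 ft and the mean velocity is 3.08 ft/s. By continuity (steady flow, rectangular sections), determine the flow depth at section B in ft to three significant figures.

Q = A₁V₁ = (51.99×5.96) × 4.65 = 1441 ft³/s
d₂ = Q/(b₂ V₂) = 1441/(43.21×3.08) = 10.83 ft

10.8 ft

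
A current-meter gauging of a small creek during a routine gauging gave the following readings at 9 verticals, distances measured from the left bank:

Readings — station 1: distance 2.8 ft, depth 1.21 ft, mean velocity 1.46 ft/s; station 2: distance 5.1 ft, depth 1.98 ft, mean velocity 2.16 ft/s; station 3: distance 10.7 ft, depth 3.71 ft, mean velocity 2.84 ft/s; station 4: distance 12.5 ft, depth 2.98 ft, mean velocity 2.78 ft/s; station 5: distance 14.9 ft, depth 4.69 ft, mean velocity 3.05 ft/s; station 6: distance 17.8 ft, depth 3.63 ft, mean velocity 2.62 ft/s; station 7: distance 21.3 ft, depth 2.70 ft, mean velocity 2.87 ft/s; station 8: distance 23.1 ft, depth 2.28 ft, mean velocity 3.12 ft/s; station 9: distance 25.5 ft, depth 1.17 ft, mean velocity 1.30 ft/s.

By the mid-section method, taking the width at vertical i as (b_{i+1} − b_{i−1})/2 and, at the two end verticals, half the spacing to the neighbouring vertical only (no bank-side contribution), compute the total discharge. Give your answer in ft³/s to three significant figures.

181 ft³/s

w_1 = (5.1 − 2.8)/2 = 1.15 ft; q_1 = 1.46 × 1.21 × 1.15 = 2.032 ft³/s
w_2 = (10.7 − 2.8)/2 = 3.95 ft; q_2 = 2.16 × 1.98 × 3.95 = 16.89 ft³/s
w_3 = (12.5 − 5.1)/2 = 3.7 ft; q_3 = 2.84 × 3.71 × 3.7 = 38.98 ft³/s
w_4 = (14.9 − 10.7)/2 = 2.1 ft; q_4 = 2.78 × 2.98 × 2.1 = 17.40 ft³/s
w_5 = (17.8 − 12.5)/2 = 2.65 ft; q_5 = 3.05 × 4.69 × 2.65 = 37.91 ft³/s
w_6 = (21.3 − 14.9)/2 = 3.2 ft; q_6 = 2.62 × 3.63 × 3.2 = 30.43 ft³/s
w_7 = (23.1 − 17.8)/2 = 2.65 ft; q_7 = 2.87 × 2.70 × 2.65 = 20.53 ft³/s
w_8 = (25.5 − 21.3)/2 = 2.1 ft; q_8 = 3.12 × 2.28 × 2.1 = 14.94 ft³/s
w_9 = (25.5 − 23.1)/2 = 1.2 ft; q_9 = 1.30 × 1.17 × 1.2 = 1.825 ft³/s
Q = Σ qᵢ = 180.9 ft³/s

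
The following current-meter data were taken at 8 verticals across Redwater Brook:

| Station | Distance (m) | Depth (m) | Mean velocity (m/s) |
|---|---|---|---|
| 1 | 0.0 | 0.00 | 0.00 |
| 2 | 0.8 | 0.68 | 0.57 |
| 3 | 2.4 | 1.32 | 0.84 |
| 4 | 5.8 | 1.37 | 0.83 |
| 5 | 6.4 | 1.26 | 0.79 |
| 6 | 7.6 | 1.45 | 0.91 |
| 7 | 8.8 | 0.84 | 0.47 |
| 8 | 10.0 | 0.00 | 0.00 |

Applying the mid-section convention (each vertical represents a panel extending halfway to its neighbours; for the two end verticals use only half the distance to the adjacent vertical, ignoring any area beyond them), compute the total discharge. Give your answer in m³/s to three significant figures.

8.46 m³/s

w_2 = (2.4 − 0.0)/2 = 1.2 m; q_2 = 0.57 × 0.68 × 1.2 = 0.4651 m³/s
w_3 = (5.8 − 0.8)/2 = 2.5 m; q_3 = 0.84 × 1.32 × 2.5 = 2.772 m³/s
w_4 = (6.4 − 2.4)/2 = 2 m; q_4 = 0.83 × 1.37 × 2 = 2.274 m³/s
w_5 = (7.6 − 5.8)/2 = 0.9 m; q_5 = 0.79 × 1.26 × 0.9 = 0.8959 m³/s
w_6 = (8.8 − 6.4)/2 = 1.2 m; q_6 = 0.91 × 1.45 × 1.2 = 1.583 m³/s
w_7 = (10.0 − 7.6)/2 = 1.2 m; q_7 = 0.47 × 0.84 × 1.2 = 0.4738 m³/s
Stations 1, 8 contribute zero (depth or velocity is 0).
Q = Σ qᵢ = 8.464 m³/s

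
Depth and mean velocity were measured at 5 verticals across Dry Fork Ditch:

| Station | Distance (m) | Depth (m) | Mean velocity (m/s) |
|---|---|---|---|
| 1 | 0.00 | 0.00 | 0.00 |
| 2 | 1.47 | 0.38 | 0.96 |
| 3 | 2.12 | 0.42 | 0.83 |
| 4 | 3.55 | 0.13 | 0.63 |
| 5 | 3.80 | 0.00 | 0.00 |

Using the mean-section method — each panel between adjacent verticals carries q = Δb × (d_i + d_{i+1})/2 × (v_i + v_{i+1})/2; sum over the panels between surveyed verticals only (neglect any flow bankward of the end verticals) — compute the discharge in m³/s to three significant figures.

0.659 m³/s

Panel 1-2: Δb = 1.47 m, d̄ = (0.00+0.38)/2 = 0.19, v̄ = (0.00+0.96)/2 = 0.48 → q = 1.47×0.19×0.48 = 0.1341 m³/s
Panel 2-3: Δb = 0.65 m, d̄ = (0.38+0.42)/2 = 0.4, v̄ = (0.96+0.83)/2 = 0.895 → q = 0.65×0.4×0.895 = 0.2327 m³/s
Panel 3-4: Δb = 1.43 m, d̄ = (0.42+0.13)/2 = 0.275, v̄ = (0.83+0.63)/2 = 0.73 → q = 1.43×0.275×0.73 = 0.2871 m³/s
Panel 4-5: Δb = 0.25 m, d̄ = (0.13+0.00)/2 = 0.065, v̄ = (0.63+0.00)/2 = 0.315 → q = 0.25×0.065×0.315 = 0.005119 m³/s
Q = Σ q = 0.6590 m³/s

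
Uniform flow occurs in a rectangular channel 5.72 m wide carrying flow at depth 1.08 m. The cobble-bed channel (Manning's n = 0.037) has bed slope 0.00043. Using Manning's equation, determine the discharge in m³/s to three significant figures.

2.94 m³/s

A = b·y = 5.72 × 1.08 = 6.178 m²
P = b + 2y = 5.72 + 2×1.08 = 7.880 m
R = A/P = 6.178/7.880 = 0.7840 m
Q = (1/n)·A·R^(2/3)·S^(1/2) = (1/0.037) × 6.178 × 0.7840^(2/3) × 0.00043^(1/2) = 2.944 m³/s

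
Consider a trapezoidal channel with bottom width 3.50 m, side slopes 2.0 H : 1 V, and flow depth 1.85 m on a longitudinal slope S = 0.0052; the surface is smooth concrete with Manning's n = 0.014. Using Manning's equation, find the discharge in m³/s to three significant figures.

A = (b + z·y)·y = (3.50 + 2.0×1.85)×1.85 = 13.32 m²
P = b + 2y√(1+z²) = 3.50 + 2×1.85×√(1+2.0²) = 11.77 m
R = A/P = 13.32/11.77 = 1.131 m
Q = (1/n)·A·R^(2/3)·S^(1/2) = (1/0.014) × 13.32 × 1.131^(2/3) × 0.0052^(1/2) = 74.49 m³/s

74.5 m³/s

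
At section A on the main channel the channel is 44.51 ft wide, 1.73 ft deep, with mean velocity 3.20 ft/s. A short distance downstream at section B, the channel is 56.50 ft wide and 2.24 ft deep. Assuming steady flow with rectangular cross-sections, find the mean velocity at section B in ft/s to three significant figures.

Q = A₁V₁ = (44.51×1.73) × 3.20 = 246.4 ft³/s
A₂ = 56.50 × 2.24 = 126.6 ft²
V₂ = Q/A₂ = 246.4/126.6 = 1.947 ft/s

1.95 ft/s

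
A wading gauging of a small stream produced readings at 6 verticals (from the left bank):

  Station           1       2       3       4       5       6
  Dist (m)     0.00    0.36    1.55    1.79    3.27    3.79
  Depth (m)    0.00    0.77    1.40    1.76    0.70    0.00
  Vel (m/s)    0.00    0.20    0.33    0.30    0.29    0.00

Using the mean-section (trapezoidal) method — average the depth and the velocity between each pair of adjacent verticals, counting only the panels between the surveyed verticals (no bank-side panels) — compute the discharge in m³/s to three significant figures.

Panel 1-2: Δb = 0.36 m, d̄ = (0.00+0.77)/2 = 0.385, v̄ = (0.00+0.20)/2 = 0.1 → q = 0.36×0.385×0.1 = 0.01386 m³/s
Panel 2-3: Δb = 1.19 m, d̄ = (0.77+1.40)/2 = 1.085, v̄ = (0.20+0.33)/2 = 0.265 → q = 1.19×1.085×0.265 = 0.3422 m³/s
Panel 3-4: Δb = 0.24 m, d̄ = (1.40+1.76)/2 = 1.58, v̄ = (0.33+0.30)/2 = 0.315 → q = 0.24×1.58×0.315 = 0.1194 m³/s
Panel 4-5: Δb = 1.48 m, d̄ = (1.76+0.70)/2 = 1.23, v̄ = (0.30+0.29)/2 = 0.295 → q = 1.48×1.23×0.295 = 0.5370 m³/s
Panel 5-6: Δb = 0.52 m, d̄ = (0.70+0.00)/2 = 0.35, v̄ = (0.29+0.00)/2 = 0.145 → q = 0.52×0.35×0.145 = 0.02639 m³/s
Q = Σ q = 1.039 m³/s

1.04 m³/s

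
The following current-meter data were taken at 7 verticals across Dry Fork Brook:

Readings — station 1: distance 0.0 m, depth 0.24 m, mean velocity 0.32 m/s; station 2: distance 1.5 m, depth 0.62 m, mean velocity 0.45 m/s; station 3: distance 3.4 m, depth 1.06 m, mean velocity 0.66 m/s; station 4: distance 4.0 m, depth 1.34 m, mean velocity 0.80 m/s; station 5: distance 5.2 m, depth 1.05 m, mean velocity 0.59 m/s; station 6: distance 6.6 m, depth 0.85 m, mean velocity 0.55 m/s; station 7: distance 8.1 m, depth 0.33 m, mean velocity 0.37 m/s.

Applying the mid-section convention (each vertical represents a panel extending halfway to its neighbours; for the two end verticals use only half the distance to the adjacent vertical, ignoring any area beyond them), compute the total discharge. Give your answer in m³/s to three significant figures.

w_1 = (1.5 − 0.0)/2 = 0.75 m; q_1 = 0.32 × 0.24 × 0.75 = 0.05760 m³/s
w_2 = (3.4 − 0.0)/2 = 1.7 m; q_2 = 0.45 × 0.62 × 1.7 = 0.4743 m³/s
w_3 = (4.0 − 1.5)/2 = 1.25 m; q_3 = 0.66 × 1.06 × 1.25 = 0.8745 m³/s
w_4 = (5.2 − 3.4)/2 = 0.9 m; q_4 = 0.80 × 1.34 × 0.9 = 0.9648 m³/s
w_5 = (6.6 − 4.0)/2 = 1.3 m; q_5 = 0.59 × 1.05 × 1.3 = 0.8054 m³/s
w_6 = (8.1 − 5.2)/2 = 1.45 m; q_6 = 0.55 × 0.85 × 1.45 = 0.6779 m³/s
w_7 = (8.1 − 6.6)/2 = 0.75 m; q_7 = 0.37 × 0.33 × 0.75 = 0.09158 m³/s
Q = Σ qᵢ = 3.946 m³/s

3.95 m³/s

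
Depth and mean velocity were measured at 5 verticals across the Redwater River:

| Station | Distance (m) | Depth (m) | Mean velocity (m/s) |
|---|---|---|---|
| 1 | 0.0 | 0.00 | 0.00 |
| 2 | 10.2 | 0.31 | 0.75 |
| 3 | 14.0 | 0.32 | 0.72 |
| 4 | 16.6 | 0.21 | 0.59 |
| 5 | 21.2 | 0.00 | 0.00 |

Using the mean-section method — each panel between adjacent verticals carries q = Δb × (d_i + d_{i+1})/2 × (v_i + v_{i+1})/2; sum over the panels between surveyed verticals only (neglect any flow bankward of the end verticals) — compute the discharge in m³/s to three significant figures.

2.07 m³/s

Panel 1-2: Δb = 10.2 m, d̄ = (0.00+0.31)/2 = 0.155, v̄ = (0.00+0.75)/2 = 0.375 → q = 10.2×0.155×0.375 = 0.5929 m³/s
Panel 2-3: Δb = 3.8 m, d̄ = (0.31+0.32)/2 = 0.315, v̄ = (0.75+0.72)/2 = 0.735 → q = 3.8×0.315×0.735 = 0.8798 m³/s
Panel 3-4: Δb = 2.6 m, d̄ = (0.32+0.21)/2 = 0.265, v̄ = (0.72+0.59)/2 = 0.655 → q = 2.6×0.265×0.655 = 0.4513 m³/s
Panel 4-5: Δb = 4.6 m, d̄ = (0.21+0.00)/2 = 0.105, v̄ = (0.59+0.00)/2 = 0.295 → q = 4.6×0.105×0.295 = 0.1425 m³/s
Q = Σ q = 2.066 m³/s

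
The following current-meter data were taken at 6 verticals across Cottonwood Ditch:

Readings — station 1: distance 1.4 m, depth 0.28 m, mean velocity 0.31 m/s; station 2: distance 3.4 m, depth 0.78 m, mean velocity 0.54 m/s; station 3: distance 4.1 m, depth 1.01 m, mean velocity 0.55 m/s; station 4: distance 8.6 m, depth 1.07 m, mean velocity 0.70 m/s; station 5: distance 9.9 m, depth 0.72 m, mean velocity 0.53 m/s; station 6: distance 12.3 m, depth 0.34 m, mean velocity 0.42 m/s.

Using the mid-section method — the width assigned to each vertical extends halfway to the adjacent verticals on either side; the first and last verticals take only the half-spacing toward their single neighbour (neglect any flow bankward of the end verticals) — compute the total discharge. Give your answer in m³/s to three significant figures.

w_1 = (3.4 − 1.4)/2 = 1 m; q_1 = 0.31 × 0.28 × 1 = 0.08680 m³/s
w_2 = (4.1 − 1.4)/2 = 1.35 m; q_2 = 0.54 × 0.78 × 1.35 = 0.5686 m³/s
w_3 = (8.6 − 3.4)/2 = 2.6 m; q_3 = 0.55 × 1.01 × 2.6 = 1.444 m³/s
w_4 = (9.9 − 4.1)/2 = 2.9 m; q_4 = 0.70 × 1.07 × 2.9 = 2.172 m³/s
w_5 = (12.3 − 8.6)/2 = 1.85 m; q_5 = 0.53 × 0.72 × 1.85 = 0.7060 m³/s
w_6 = (12.3 − 9.9)/2 = 1.2 m; q_6 = 0.42 × 0.34 × 1.2 = 0.1714 m³/s
Q = Σ qᵢ = 5.149 m³/s

5.15 m³/s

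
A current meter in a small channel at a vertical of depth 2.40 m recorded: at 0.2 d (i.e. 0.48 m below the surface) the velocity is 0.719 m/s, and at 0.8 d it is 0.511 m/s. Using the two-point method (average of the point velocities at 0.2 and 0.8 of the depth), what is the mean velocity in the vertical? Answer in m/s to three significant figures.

v̄ = (0.719 + 0.511) / 2 = 0.6150 m/s

0.615 m/s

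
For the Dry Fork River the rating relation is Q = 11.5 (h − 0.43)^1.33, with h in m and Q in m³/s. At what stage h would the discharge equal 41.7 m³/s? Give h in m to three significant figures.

h − h₀ = (Q/C)^(1/b) = (41.7/11.5)^(1/1.33) = 2.634 m
h = 0.43 + 2.634 = 3.064 m

3.06 m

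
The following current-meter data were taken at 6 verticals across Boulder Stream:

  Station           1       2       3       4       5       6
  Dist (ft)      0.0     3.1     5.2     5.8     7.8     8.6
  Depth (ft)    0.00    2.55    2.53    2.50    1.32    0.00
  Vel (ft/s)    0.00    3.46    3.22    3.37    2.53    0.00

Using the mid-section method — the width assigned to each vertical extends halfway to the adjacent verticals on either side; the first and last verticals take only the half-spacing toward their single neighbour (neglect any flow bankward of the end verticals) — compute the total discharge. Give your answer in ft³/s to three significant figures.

49.6 ft³/s

w_2 = (5.2 − 0.0)/2 = 2.6 ft; q_2 = 3.46 × 2.55 × 2.6 = 22.94 ft³/s
w_3 = (5.8 − 3.1)/2 = 1.35 ft; q_3 = 3.22 × 2.53 × 1.35 = 11.00 ft³/s
w_4 = (7.8 − 5.2)/2 = 1.3 ft; q_4 = 3.37 × 2.50 × 1.3 = 10.95 ft³/s
w_5 = (8.6 − 5.8)/2 = 1.4 ft; q_5 = 2.53 × 1.32 × 1.4 = 4.675 ft³/s
Stations 1, 6 contribute zero (depth or velocity is 0).
Q = Σ qᵢ = 49.57 ft³/s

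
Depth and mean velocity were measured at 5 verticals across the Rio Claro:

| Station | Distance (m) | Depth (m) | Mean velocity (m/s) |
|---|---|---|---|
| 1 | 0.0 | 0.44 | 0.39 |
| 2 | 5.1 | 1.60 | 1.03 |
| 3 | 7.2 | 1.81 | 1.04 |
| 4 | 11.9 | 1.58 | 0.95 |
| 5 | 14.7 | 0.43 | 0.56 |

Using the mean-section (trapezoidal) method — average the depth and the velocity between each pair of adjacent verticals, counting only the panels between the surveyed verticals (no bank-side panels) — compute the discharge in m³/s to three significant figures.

Panel 1-2: Δb = 5.1 m, d̄ = (0.44+1.60)/2 = 1.02, v̄ = (0.39+1.03)/2 = 0.71 → q = 5.1×1.02×0.71 = 3.693 m³/s
Panel 2-3: Δb = 2.1 m, d̄ = (1.60+1.81)/2 = 1.705, v̄ = (1.03+1.04)/2 = 1.035 → q = 2.1×1.705×1.035 = 3.706 m³/s
Panel 3-4: Δb = 4.7 m, d̄ = (1.81+1.58)/2 = 1.695, v̄ = (1.04+0.95)/2 = 0.995 → q = 4.7×1.695×0.995 = 7.927 m³/s
Panel 4-5: Δb = 2.8 m, d̄ = (1.58+0.43)/2 = 1.005, v̄ = (0.95+0.56)/2 = 0.755 → q = 2.8×1.005×0.755 = 2.125 m³/s
Q = Σ q = 17.45 m³/s

17.5 m³/s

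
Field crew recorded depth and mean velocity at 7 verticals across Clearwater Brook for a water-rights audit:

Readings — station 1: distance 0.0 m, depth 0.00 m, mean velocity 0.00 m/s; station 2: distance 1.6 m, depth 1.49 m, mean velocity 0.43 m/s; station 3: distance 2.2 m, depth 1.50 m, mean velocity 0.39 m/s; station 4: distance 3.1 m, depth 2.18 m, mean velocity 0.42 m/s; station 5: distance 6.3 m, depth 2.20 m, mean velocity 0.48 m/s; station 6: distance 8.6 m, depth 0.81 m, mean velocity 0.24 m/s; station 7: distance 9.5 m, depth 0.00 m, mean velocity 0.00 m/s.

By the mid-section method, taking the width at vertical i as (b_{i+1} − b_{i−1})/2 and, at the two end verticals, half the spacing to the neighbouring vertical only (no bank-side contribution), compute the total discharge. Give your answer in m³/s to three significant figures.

6.24 m³/s

w_2 = (2.2 − 0.0)/2 = 1.1 m; q_2 = 0.43 × 1.49 × 1.1 = 0.7048 m³/s
w_3 = (3.1 − 1.6)/2 = 0.75 m; q_3 = 0.39 × 1.50 × 0.75 = 0.4388 m³/s
w_4 = (6.3 − 2.2)/2 = 2.05 m; q_4 = 0.42 × 2.18 × 2.05 = 1.877 m³/s
w_5 = (8.6 − 3.1)/2 = 2.75 m; q_5 = 0.48 × 2.20 × 2.75 = 2.904 m³/s
w_6 = (9.5 − 6.3)/2 = 1.6 m; q_6 = 0.24 × 0.81 × 1.6 = 0.3110 m³/s
Stations 1, 7 contribute zero (depth or velocity is 0).
Q = Σ qᵢ = 6.236 m³/s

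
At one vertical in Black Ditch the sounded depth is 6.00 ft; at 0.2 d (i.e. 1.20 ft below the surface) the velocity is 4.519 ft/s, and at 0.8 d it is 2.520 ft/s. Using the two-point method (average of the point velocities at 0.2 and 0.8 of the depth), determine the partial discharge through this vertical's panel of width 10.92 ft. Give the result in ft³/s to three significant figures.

231 ft³/s

v̄ = (4.519 + 2.520) / 2 = 3.520 ft/s
q = v̄ × d × w = 3.520 × 6.00 × 10.92 = 230.6 ft³/s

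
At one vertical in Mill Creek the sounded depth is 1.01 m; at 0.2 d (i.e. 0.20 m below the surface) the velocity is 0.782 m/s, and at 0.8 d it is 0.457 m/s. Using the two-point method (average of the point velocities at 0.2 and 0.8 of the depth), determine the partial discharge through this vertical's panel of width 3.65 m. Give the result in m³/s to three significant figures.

2.28 m³/s

v̄ = (0.782 + 0.457) / 2 = 0.6195 m/s
q = v̄ × d × w = 0.6195 × 1.01 × 3.65 = 2.284 m³/s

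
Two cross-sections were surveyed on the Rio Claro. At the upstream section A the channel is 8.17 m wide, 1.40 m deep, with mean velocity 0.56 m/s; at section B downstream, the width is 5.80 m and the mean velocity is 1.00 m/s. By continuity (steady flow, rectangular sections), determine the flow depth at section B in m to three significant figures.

1.10 m

Q = A₁V₁ = (8.17×1.40) × 0.56 = 6.405 m³/s
d₂ = Q/(b₂ V₂) = 6.405/(5.80×1.00) = 1.104 m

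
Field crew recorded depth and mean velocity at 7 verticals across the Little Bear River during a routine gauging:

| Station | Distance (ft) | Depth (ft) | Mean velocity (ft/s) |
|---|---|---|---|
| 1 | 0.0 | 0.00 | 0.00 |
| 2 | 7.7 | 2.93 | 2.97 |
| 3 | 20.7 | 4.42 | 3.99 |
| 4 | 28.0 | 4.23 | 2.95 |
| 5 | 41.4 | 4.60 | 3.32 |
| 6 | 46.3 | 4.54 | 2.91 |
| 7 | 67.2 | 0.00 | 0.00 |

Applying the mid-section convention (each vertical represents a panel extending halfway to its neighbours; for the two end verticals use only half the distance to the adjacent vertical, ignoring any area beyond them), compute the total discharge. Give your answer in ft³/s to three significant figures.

w_2 = (20.7 − 0.0)/2 = 10.35 ft; q_2 = 2.97 × 2.93 × 10.35 = 90.07 ft³/s
w_3 = (28.0 − 7.7)/2 = 10.15 ft; q_3 = 3.99 × 4.42 × 10.15 = 179.0 ft³/s
w_4 = (41.4 − 20.7)/2 = 10.35 ft; q_4 = 2.95 × 4.23 × 10.35 = 129.2 ft³/s
w_5 = (46.3 − 28.0)/2 = 9.15 ft; q_5 = 3.32 × 4.60 × 9.15 = 139.7 ft³/s
w_6 = (67.2 − 41.4)/2 = 12.9 ft; q_6 = 2.91 × 4.54 × 12.9 = 170.4 ft³/s
Stations 1, 7 contribute zero (depth or velocity is 0).
Q = Σ qᵢ = 708.4 ft³/s

708 ft³/s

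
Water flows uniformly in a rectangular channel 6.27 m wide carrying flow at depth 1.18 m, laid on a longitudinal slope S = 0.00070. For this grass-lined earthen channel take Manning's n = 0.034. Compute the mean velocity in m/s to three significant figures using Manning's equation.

A = b·y = 6.27 × 1.18 = 7.399 m²
P = b + 2y = 6.27 + 2×1.18 = 8.630 m
R = A/P = 7.399/8.630 = 0.8573 m
Q = (1/n)·A·R^(2/3)·S^(1/2) = (1/0.034) × 7.399 × 0.8573^(2/3) × 0.00070^(1/2) = 5.196 m³/s
V = Q/A = 5.196/7.399 = 0.7023 m/s

0.702 m/s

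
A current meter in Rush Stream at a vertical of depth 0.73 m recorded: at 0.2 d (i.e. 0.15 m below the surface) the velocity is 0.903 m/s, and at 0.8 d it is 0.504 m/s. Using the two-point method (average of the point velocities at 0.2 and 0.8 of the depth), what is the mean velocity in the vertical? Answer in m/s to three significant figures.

0.704 m/s

v̄ = (0.903 + 0.504) / 2 = 0.7035 m/s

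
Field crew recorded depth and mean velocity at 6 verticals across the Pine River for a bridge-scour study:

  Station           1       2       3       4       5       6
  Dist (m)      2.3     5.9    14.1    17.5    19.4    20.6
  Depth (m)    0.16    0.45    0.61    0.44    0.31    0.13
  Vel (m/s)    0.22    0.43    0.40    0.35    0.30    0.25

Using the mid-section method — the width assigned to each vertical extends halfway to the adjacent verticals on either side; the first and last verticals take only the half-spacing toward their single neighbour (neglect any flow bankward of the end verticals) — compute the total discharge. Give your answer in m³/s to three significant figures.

w_1 = (5.9 − 2.3)/2 = 1.8 m; q_1 = 0.22 × 0.16 × 1.8 = 0.06336 m³/s
w_2 = (14.1 − 2.3)/2 = 5.9 m; q_2 = 0.43 × 0.45 × 5.9 = 1.142 m³/s
w_3 = (17.5 − 5.9)/2 = 5.8 m; q_3 = 0.40 × 0.61 × 5.8 = 1.415 m³/s
w_4 = (19.4 − 14.1)/2 = 2.65 m; q_4 = 0.35 × 0.44 × 2.65 = 0.4081 m³/s
w_5 = (20.6 − 17.5)/2 = 1.55 m; q_5 = 0.30 × 0.31 × 1.55 = 0.1442 m³/s
w_6 = (20.6 − 19.4)/2 = 0.6 m; q_6 = 0.25 × 0.13 × 0.6 = 0.01950 m³/s
Q = Σ qᵢ = 3.192 m³/s

3.19 m³/s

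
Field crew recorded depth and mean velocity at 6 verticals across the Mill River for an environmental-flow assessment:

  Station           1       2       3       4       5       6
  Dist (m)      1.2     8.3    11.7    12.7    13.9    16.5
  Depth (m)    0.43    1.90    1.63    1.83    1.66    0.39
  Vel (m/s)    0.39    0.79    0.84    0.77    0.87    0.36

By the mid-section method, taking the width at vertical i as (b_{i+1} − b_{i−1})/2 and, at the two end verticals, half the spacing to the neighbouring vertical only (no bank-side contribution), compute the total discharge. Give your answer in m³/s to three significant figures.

w_1 = (8.3 − 1.2)/2 = 3.55 m; q_1 = 0.39 × 0.43 × 3.55 = 0.5953 m³/s
w_2 = (11.7 − 1.2)/2 = 5.25 m; q_2 = 0.79 × 1.90 × 5.25 = 7.880 m³/s
w_3 = (12.7 − 8.3)/2 = 2.2 m; q_3 = 0.84 × 1.63 × 2.2 = 3.012 m³/s
w_4 = (13.9 − 11.7)/2 = 1.1 m; q_4 = 0.77 × 1.83 × 1.1 = 1.550 m³/s
w_5 = (16.5 − 12.7)/2 = 1.9 m; q_5 = 0.87 × 1.66 × 1.9 = 2.744 m³/s
w_6 = (16.5 − 13.9)/2 = 1.3 m; q_6 = 0.36 × 0.39 × 1.3 = 0.1825 m³/s
Q = Σ qᵢ = 15.96 m³/s

16.0 m³/s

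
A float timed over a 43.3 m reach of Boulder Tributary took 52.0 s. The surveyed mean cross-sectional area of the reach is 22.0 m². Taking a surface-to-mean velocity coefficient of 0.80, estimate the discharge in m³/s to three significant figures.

v_surface = L / t̄ = 43.3 / 52 = 0.8327 m/s
v_mean = 0.80 × 0.8327 = 0.6662 m/s
Q = A × v_mean = 22.0 × 0.6662 = 14.66 m³/s

14.7 m³/s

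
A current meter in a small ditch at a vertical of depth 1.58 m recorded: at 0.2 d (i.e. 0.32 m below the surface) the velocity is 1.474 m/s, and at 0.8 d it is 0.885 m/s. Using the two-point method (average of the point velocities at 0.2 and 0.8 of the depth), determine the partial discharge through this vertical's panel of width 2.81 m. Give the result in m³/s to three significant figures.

5.24 m³/s

v̄ = (1.474 + 0.885) / 2 = 1.180 m/s
q = v̄ × d × w = 1.180 × 1.58 × 2.81 = 5.237 m³/s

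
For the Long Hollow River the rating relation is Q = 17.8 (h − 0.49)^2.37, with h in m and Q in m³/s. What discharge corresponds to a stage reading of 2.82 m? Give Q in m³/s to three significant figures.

Q = 17.8 × (2.82 − 0.49)^2.37 = 17.8 × 2.33^2.37 = 132.1 m³/s

132 m³/s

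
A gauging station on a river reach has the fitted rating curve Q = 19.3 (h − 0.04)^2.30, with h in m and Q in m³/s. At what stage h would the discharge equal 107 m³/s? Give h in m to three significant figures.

h − h₀ = (Q/C)^(1/b) = (107/19.3)^(1/2.30) = 2.106 m
h = 0.04 + 2.106 = 2.146 m

2.15 m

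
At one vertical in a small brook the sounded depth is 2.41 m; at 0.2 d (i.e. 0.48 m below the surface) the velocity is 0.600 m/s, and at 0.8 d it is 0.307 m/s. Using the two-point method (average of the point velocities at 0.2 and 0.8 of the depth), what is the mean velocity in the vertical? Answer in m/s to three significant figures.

0.454 m/s

v̄ = (0.600 + 0.307) / 2 = 0.4535 m/s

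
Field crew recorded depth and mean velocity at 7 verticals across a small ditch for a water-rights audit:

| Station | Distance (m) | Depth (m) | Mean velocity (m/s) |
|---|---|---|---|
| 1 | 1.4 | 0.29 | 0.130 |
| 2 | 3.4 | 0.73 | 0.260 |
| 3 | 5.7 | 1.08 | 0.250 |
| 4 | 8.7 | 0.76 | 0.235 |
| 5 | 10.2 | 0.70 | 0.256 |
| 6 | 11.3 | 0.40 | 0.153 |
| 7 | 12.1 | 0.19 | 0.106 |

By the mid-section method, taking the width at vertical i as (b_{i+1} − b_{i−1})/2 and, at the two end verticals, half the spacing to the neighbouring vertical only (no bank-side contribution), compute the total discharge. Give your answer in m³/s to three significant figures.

w_1 = (3.4 − 1.4)/2 = 1 m; q_1 = 0.130 × 0.29 × 1 = 0.03770 m³/s
w_2 = (5.7 − 1.4)/2 = 2.15 m; q_2 = 0.260 × 0.73 × 2.15 = 0.4081 m³/s
w_3 = (8.7 − 3.4)/2 = 2.65 m; q_3 = 0.250 × 1.08 × 2.65 = 0.7155 m³/s
w_4 = (10.2 − 5.7)/2 = 2.25 m; q_4 = 0.235 × 0.76 × 2.25 = 0.4019 m³/s
w_5 = (11.3 − 8.7)/2 = 1.3 m; q_5 = 0.256 × 0.70 × 1.3 = 0.2330 m³/s
w_6 = (12.1 − 10.2)/2 = 0.95 m; q_6 = 0.153 × 0.40 × 0.95 = 0.05814 m³/s
w_7 = (12.1 − 11.3)/2 = 0.4 m; q_7 = 0.106 × 0.19 × 0.4 = 0.008056 m³/s
Q = Σ qᵢ = 1.862 m³/s

1.86 m³/s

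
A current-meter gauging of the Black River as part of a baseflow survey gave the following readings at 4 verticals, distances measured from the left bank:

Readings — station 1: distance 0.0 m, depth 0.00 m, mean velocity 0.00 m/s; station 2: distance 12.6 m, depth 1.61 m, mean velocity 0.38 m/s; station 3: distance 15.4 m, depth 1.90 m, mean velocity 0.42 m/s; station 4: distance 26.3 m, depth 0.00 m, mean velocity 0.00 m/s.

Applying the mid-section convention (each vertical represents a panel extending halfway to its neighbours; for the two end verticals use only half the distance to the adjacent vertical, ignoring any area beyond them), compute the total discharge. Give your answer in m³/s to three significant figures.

w_2 = (15.4 − 0.0)/2 = 7.7 m; q_2 = 0.38 × 1.61 × 7.7 = 4.711 m³/s
w_3 = (26.3 − 12.6)/2 = 6.85 m; q_3 = 0.42 × 1.90 × 6.85 = 5.466 m³/s
Stations 1, 4 contribute zero (depth or velocity is 0).
Q = Σ qᵢ = 10.18 m³/s

10.2 m³/s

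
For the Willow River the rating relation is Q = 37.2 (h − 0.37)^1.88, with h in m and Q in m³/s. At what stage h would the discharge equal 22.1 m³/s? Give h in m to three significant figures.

h − h₀ = (Q/C)^(1/b) = (22.1/37.2)^(1/1.88) = 0.7581 m
h = 0.37 + 0.7581 = 1.128 m

1.13 m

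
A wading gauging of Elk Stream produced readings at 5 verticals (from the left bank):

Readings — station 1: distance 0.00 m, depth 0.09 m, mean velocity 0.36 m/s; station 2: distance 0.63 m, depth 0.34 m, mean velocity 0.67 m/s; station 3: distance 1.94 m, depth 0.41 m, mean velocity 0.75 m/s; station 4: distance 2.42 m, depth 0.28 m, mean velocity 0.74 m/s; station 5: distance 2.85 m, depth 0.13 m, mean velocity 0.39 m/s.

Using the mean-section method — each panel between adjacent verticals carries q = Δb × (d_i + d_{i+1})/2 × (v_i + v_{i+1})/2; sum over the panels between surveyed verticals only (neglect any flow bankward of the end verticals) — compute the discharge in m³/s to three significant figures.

0.592 m³/s

Panel 1-2: Δb = 0.63 m, d̄ = (0.09+0.34)/2 = 0.215, v̄ = (0.36+0.67)/2 = 0.515 → q = 0.63×0.215×0.515 = 0.06976 m³/s
Panel 2-3: Δb = 1.31 m, d̄ = (0.34+0.41)/2 = 0.375, v̄ = (0.67+0.75)/2 = 0.71 → q = 1.31×0.375×0.71 = 0.3488 m³/s
Panel 3-4: Δb = 0.48 m, d̄ = (0.41+0.28)/2 = 0.345, v̄ = (0.75+0.74)/2 = 0.745 → q = 0.48×0.345×0.745 = 0.1234 m³/s
Panel 4-5: Δb = 0.43 m, d̄ = (0.28+0.13)/2 = 0.205, v̄ = (0.74+0.39)/2 = 0.565 → q = 0.43×0.205×0.565 = 0.04980 m³/s
Q = Σ q = 0.5917 m³/s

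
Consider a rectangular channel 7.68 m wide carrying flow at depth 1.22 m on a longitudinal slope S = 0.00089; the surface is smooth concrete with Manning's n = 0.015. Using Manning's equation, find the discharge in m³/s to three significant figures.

17.7 m³/s

A = b·y = 7.68 × 1.22 = 9.370 m²
P = b + 2y = 7.68 + 2×1.22 = 10.12 m
R = A/P = 9.370/10.12 = 0.9258 m
Q = (1/n)·A·R^(2/3)·S^(1/2) = (1/0.015) × 9.370 × 0.9258^(2/3) × 0.00089^(1/2) = 17.70 m³/s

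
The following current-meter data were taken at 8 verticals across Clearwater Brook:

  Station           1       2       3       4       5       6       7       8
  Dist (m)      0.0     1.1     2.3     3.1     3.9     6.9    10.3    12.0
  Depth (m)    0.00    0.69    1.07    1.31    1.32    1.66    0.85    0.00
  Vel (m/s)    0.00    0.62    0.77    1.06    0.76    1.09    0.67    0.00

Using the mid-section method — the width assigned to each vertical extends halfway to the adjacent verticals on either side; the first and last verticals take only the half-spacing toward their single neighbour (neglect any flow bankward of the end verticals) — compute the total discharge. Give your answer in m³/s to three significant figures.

w_2 = (2.3 − 0.0)/2 = 1.15 m; q_2 = 0.62 × 0.69 × 1.15 = 0.4920 m³/s
w_3 = (3.1 − 1.1)/2 = 1 m; q_3 = 0.77 × 1.07 × 1 = 0.8239 m³/s
w_4 = (3.9 − 2.3)/2 = 0.8 m; q_4 = 1.06 × 1.31 × 0.8 = 1.111 m³/s
w_5 = (6.9 − 3.1)/2 = 1.9 m; q_5 = 0.76 × 1.32 × 1.9 = 1.906 m³/s
w_6 = (10.3 − 3.9)/2 = 3.2 m; q_6 = 1.09 × 1.66 × 3.2 = 5.790 m³/s
w_7 = (12.0 − 6.9)/2 = 2.55 m; q_7 = 0.67 × 0.85 × 2.55 = 1.452 m³/s
Stations 1, 8 contribute zero (depth or velocity is 0).
Q = Σ qᵢ = 11.58 m³/s

11.6 m³/s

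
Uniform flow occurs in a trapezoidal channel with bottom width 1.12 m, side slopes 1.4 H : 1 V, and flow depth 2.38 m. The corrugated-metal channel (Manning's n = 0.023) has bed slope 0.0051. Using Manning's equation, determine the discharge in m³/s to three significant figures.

A = (b + z·y)·y = (1.12 + 1.4×2.38)×2.38 = 10.60 m²
P = b + 2y√(1+z²) = 1.12 + 2×2.38×√(1+1.4²) = 9.309 m
R = A/P = 10.60/9.309 = 1.138 m
Q = (1/n)·A·R^(2/3)·S^(1/2) = (1/0.023) × 10.60 × 1.138^(2/3) × 0.0051^(1/2) = 35.86 m³/s

35.9 m³/s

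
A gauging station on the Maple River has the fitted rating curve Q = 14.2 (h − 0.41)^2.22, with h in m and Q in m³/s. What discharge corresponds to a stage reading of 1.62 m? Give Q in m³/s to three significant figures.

Q = 14.2 × (1.62 − 0.41)^2.22 = 14.2 × 1.21^2.22 = 21.68 m³/s

21.7 m³/s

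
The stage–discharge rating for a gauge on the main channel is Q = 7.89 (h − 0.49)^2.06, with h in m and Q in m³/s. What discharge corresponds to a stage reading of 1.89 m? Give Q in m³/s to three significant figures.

Q = 7.89 × (1.89 − 0.49)^2.06 = 7.89 × 1.4^2.06 = 15.78 m³/s

15.8 m³/s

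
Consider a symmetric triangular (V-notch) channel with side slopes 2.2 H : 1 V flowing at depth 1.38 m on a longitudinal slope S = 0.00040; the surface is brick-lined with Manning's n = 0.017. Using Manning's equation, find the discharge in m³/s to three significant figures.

A = z·y² = 2.2×1.38² = 4.190 m²
P = 2y√(1+z²) = 2×1.38×√(1+2.2²) = 6.670 m
R = A/P = 4.190/6.670 = 0.6282 m
Q = (1/n)·A·R^(2/3)·S^(1/2) = (1/0.017) × 4.190 × 0.6282^(2/3) × 0.00040^(1/2) = 3.615 m³/s

3.62 m³/s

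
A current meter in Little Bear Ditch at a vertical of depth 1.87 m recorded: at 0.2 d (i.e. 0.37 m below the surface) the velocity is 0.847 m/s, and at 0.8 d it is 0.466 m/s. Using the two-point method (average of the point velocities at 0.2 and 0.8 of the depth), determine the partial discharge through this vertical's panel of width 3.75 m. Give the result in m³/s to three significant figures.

v̄ = (0.847 + 0.466) / 2 = 0.6565 m/s
q = v̄ × d × w = 0.6565 × 1.87 × 3.75 = 4.604 m³/s

4.60 m³/s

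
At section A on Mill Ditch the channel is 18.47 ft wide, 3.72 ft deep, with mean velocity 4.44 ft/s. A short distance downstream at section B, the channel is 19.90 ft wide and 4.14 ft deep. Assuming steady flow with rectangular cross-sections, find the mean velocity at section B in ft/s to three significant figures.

3.70 ft/s

Q = A₁V₁ = (18.47×3.72) × 4.44 = 305.1 ft³/s
A₂ = 19.90 × 4.14 = 82.39 ft²
V₂ = Q/A₂ = 305.1/82.39 = 3.703 ft/s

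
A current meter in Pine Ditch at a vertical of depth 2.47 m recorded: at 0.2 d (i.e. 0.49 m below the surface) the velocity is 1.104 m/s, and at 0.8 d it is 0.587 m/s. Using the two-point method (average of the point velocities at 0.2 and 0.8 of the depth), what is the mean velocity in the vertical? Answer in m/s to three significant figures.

v̄ = (1.104 + 0.587) / 2 = 0.8455 m/s

0.846 m/s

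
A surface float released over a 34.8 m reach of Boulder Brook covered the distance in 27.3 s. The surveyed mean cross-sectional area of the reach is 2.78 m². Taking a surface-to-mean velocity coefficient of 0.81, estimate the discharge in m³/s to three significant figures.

v_surface = L / t̄ = 34.8 / 27.3 = 1.275 m/s
v_mean = 0.81 × 1.275 = 1.033 m/s
Q = A × v_mean = 2.78 × 1.033 = 2.870 m³/s

2.87 m³/s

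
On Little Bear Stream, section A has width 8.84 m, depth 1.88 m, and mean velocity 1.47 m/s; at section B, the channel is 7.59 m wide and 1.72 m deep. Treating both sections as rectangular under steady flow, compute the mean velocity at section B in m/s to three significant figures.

1.87 m/s

Q = A₁V₁ = (8.84×1.88) × 1.47 = 24.43 m³/s
A₂ = 7.59 × 1.72 = 13.05 m²
V₂ = Q/A₂ = 24.43/13.05 = 1.871 m/s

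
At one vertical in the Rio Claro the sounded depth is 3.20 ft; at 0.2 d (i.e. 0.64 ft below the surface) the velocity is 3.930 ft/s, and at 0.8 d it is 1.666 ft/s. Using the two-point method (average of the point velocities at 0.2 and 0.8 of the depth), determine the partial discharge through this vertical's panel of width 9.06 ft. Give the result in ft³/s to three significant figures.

81.1 ft³/s

v̄ = (3.930 + 1.666) / 2 = 2.798 ft/s
q = v̄ × d × w = 2.798 × 3.20 × 9.06 = 81.12 ft³/s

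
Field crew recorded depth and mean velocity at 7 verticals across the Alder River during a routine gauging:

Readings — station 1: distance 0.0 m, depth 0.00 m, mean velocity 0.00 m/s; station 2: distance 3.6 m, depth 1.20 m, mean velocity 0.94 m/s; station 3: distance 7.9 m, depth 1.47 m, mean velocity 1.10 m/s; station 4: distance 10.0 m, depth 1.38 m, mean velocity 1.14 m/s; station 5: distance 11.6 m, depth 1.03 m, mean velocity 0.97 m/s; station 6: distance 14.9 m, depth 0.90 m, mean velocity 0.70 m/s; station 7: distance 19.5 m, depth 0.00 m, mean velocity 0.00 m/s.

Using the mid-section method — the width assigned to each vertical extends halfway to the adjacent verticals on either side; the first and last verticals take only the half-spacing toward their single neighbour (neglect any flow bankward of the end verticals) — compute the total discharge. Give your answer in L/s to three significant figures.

17500 L/s

w_2 = (7.9 − 0.0)/2 = 3.95 m; q_2 = 0.94 × 1.20 × 3.95 = 4.456 m³/s
w_3 = (10.0 − 3.6)/2 = 3.2 m; q_3 = 1.10 × 1.47 × 3.2 = 5.174 m³/s
w_4 = (11.6 − 7.9)/2 = 1.85 m; q_4 = 1.14 × 1.38 × 1.85 = 2.910 m³/s
w_5 = (14.9 − 10.0)/2 = 2.45 m; q_5 = 0.97 × 1.03 × 2.45 = 2.448 m³/s
w_6 = (19.5 − 11.6)/2 = 3.95 m; q_6 = 0.70 × 0.90 × 3.95 = 2.489 m³/s
Stations 1, 7 contribute zero (depth or velocity is 0).
Q = Σ qᵢ = 17.48 m³/s
= 17.48 × 1000 = 17480 L/s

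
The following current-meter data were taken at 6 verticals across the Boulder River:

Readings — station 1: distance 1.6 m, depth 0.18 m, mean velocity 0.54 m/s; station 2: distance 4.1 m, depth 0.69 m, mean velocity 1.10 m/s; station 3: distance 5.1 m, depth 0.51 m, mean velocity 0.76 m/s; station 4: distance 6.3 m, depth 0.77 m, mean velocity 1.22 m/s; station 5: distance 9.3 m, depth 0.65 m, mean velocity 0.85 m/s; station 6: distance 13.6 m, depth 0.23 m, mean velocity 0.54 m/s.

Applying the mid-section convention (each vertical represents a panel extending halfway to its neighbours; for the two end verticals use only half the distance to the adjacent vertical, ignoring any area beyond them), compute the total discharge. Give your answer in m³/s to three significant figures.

w_1 = (4.1 − 1.6)/2 = 1.25 m; q_1 = 0.54 × 0.18 × 1.25 = 0.1215 m³/s
w_2 = (5.1 − 1.6)/2 = 1.75 m; q_2 = 1.10 × 0.69 × 1.75 = 1.328 m³/s
w_3 = (6.3 − 4.1)/2 = 1.1 m; q_3 = 0.76 × 0.51 × 1.1 = 0.4264 m³/s
w_4 = (9.3 − 5.1)/2 = 2.1 m; q_4 = 1.22 × 0.77 × 2.1 = 1.973 m³/s
w_5 = (13.6 − 6.3)/2 = 3.65 m; q_5 = 0.85 × 0.65 × 3.65 = 2.017 m³/s
w_6 = (13.6 − 9.3)/2 = 2.15 m; q_6 = 0.54 × 0.23 × 2.15 = 0.2670 m³/s
Q = Σ qᵢ = 6.133 m³/s

6.13 m³/s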